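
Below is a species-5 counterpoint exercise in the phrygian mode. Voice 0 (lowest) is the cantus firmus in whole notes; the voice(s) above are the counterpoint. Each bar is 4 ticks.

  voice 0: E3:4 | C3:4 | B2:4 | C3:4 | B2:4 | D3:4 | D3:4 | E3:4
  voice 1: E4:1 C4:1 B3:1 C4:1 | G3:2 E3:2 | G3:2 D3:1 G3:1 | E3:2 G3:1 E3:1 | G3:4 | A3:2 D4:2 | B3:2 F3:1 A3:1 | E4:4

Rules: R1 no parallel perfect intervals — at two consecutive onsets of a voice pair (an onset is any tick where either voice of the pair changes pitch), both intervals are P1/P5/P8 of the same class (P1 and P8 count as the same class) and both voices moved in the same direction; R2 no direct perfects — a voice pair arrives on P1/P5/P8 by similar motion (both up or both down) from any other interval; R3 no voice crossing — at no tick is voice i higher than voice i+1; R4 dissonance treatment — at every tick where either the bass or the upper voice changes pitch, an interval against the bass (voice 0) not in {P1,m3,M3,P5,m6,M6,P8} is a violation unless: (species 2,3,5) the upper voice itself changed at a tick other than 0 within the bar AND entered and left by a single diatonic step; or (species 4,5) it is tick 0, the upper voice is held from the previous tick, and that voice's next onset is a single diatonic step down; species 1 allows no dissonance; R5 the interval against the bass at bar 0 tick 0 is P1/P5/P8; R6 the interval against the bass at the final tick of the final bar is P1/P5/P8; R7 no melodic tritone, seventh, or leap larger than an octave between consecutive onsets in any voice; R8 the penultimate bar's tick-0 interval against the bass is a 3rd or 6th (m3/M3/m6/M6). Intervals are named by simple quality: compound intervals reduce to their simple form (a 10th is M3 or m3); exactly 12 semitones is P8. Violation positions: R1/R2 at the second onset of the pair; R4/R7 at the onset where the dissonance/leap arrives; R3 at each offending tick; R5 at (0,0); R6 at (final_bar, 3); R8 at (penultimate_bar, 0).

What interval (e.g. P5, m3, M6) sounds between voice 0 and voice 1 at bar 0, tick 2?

voice 0=E3 voice 1=B3 -> P5

P5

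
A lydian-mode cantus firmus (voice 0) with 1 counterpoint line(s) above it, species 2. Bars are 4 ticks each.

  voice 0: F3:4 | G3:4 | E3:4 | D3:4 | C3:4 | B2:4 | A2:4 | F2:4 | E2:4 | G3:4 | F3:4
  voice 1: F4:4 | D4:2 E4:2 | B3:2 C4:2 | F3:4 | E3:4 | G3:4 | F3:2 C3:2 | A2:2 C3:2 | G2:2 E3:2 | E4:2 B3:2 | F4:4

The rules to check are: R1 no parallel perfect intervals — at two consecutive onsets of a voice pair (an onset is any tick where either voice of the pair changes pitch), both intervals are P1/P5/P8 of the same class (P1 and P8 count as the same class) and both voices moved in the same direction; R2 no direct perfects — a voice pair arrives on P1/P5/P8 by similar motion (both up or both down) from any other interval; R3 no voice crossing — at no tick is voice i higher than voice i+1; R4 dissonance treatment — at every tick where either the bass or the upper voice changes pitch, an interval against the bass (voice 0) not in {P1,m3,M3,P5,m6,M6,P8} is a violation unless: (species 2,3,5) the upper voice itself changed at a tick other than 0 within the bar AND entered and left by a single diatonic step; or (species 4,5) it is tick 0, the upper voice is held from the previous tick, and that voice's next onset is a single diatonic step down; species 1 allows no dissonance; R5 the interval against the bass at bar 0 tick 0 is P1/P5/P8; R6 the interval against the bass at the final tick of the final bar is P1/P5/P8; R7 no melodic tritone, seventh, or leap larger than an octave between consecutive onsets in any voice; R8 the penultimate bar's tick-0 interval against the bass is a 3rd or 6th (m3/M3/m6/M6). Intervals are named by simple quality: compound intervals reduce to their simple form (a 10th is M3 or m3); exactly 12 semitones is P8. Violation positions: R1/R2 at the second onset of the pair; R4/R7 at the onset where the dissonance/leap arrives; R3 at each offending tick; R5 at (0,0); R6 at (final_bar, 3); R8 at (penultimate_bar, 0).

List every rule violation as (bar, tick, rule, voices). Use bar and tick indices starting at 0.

(2, 0, R2, (0, 1))
(9, 0, R7, (0,))
(10, 0, R7, (1,))

bar 0: v0=F3 v1=F4 downbeat P8
bar 1: v0=G3 v1=D4 downbeat P5
bar 2: v0=E3 v1=B3 downbeat P5
bar 3: v0=D3 v1=F3 downbeat m3
bar 4: v0=C3 v1=E3 downbeat M3
bar 5: v0=B2 v1=G3 downbeat m6
bar 6: v0=A2 v1=F3 downbeat m6
bar 7: v0=F2 v1=A2 downbeat M3
bar 8: v0=E2 v1=G2 downbeat m3
bar 9: v0=G3 v1=E4 downbeat M6
bar 10: v0=F3 v1=F4 downbeat P8
  -> R2 @ bar 2 tick 0 v(0, 1): G3/E4 M6 -> E3/B3 P5 similar
  -> R7 @ bar 9 tick 0 v(0,): E2->G3 leap 15st
  -> R7 @ bar 10 tick 0 v(1,): B3->F4 leap 6st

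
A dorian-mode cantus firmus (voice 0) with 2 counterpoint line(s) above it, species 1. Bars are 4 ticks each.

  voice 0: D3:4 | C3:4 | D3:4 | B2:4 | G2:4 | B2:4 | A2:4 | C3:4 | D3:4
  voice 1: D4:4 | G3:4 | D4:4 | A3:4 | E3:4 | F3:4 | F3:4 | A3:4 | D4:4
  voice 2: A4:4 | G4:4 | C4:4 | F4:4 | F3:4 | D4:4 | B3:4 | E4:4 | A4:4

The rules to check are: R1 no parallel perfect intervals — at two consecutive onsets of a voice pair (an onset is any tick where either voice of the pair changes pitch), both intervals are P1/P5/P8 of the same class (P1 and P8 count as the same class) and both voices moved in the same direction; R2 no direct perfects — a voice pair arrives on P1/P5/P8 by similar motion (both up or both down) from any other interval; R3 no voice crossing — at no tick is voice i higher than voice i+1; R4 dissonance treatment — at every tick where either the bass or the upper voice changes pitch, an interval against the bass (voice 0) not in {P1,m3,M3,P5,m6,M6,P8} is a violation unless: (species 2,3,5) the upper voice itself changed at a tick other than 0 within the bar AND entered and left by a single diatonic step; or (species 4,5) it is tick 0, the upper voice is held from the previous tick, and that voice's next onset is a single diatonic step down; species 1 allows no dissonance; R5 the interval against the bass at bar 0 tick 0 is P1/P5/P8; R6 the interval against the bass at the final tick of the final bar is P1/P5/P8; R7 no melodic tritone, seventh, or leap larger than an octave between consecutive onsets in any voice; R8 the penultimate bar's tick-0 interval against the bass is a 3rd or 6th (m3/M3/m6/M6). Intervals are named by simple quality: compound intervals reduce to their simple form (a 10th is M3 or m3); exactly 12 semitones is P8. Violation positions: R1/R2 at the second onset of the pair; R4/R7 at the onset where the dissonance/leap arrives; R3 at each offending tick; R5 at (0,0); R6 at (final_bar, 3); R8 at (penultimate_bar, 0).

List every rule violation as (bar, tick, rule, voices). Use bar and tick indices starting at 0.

(1, 0, R1, (0, 2))
(1, 0, R2, (0, 1))
(1, 0, R2, (1, 2))
(2, 0, R2, (0, 1))
(2, 0, R3, (1, 2))
(2, 0, R4, (0, 2))
(2, 1, R3, (1, 2))
(2, 2, R3, (1, 2))
(2, 3, R3, (1, 2))
(3, 0, R4, (0, 1))
(3, 0, R4, (0, 2))
(4, 0, R4, (0, 2))
(5, 0, R4, (0, 1))
(6, 0, R4, (0, 2))
(7, 0, R2, (1, 2))
(8, 0, R1, (1, 2))
(8, 0, R2, (0, 1))
(8, 0, R2, (0, 2))

bar 0: v0=D3 v1=D4 v2=A4 downbeat P5
bar 1: v0=C3 v1=G3 v2=G4 downbeat P5
bar 2: v0=D3 v1=D4 v2=C4 downbeat m7
bar 3: v0=B2 v1=A3 v2=F4 downbeat TT
bar 4: v0=G2 v1=E3 v2=F3 downbeat m7
bar 5: v0=B2 v1=F3 v2=D4 downbeat m3
bar 6: v0=A2 v1=F3 v2=B3 downbeat M2
bar 7: v0=C3 v1=A3 v2=E4 downbeat M3
bar 8: v0=D3 v1=D4 v2=A4 downbeat P5
  -> R1 @ bar 1 tick 0 v(0, 2): D3/A4 P5 -> C3/G4 P5 similar
  -> R2 @ bar 1 tick 0 v(0, 1): D3/D4 P8 -> C3/G3 P5 similar
  -> R2 @ bar 1 tick 0 v(1, 2): D4/A4 P5 -> G3/G4 P8 similar
  -> R2 @ bar 2 tick 0 v(0, 1): C3/G3 P5 -> D3/D4 P8 similar
  -> R3 @ bar 2 tick 0 v(1, 2): D4 above C4
  -> R4 @ bar 2 tick 0 v(0, 2): D3/C4 m7 untreated
  -> R3 @ bar 2 tick 1 v(1, 2): D4 above C4
  -> R3 @ bar 2 tick 2 v(1, 2): D4 above C4
  -> R3 @ bar 2 tick 3 v(1, 2): D4 above C4
  -> R4 @ bar 3 tick 0 v(0, 1): B2/A3 m7 untreated
  -> R4 @ bar 3 tick 0 v(0, 2): B2/F4 TT untreated
  -> R4 @ bar 4 tick 0 v(0, 2): G2/F3 m7 untreated
  -> R4 @ bar 5 tick 0 v(0, 1): B2/F3 TT untreated
  -> R4 @ bar 6 tick 0 v(0, 2): A2/B3 M2 untreated
  -> R2 @ bar 7 tick 0 v(1, 2): F3/B3 TT -> A3/E4 P5 similar
  -> R1 @ bar 8 tick 0 v(1, 2): A3/E4 P5 -> D4/A4 P5 similar
  -> R2 @ bar 8 tick 0 v(0, 1): C3/A3 M6 -> D3/D4 P8 similar
  -> R2 @ bar 8 tick 0 v(0, 2): C3/E4 M3 -> D3/A4 P5 similar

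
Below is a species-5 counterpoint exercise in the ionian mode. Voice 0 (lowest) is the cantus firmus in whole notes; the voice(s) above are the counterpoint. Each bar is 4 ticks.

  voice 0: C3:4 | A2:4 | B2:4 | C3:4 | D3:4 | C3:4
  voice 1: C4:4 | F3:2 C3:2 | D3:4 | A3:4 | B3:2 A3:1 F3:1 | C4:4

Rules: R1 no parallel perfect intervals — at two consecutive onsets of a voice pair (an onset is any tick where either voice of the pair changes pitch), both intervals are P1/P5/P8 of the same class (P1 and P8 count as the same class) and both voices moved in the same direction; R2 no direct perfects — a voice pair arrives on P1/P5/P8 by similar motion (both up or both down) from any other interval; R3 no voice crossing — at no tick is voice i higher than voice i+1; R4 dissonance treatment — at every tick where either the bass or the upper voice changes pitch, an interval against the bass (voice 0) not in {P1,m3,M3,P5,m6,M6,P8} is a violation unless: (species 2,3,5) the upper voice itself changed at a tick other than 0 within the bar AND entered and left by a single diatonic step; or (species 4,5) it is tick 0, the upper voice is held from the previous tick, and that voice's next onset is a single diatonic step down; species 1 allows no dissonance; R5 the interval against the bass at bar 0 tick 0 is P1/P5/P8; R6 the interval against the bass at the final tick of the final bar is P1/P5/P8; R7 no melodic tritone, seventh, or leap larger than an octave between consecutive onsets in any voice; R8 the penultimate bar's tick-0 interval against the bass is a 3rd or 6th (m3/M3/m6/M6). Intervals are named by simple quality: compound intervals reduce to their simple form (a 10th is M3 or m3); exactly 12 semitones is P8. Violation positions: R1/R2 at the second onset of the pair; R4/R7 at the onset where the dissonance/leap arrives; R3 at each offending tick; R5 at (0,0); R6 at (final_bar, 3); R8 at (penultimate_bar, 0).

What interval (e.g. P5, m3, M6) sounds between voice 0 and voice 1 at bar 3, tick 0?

M6

voice 0=C3 voice 1=A3 -> M6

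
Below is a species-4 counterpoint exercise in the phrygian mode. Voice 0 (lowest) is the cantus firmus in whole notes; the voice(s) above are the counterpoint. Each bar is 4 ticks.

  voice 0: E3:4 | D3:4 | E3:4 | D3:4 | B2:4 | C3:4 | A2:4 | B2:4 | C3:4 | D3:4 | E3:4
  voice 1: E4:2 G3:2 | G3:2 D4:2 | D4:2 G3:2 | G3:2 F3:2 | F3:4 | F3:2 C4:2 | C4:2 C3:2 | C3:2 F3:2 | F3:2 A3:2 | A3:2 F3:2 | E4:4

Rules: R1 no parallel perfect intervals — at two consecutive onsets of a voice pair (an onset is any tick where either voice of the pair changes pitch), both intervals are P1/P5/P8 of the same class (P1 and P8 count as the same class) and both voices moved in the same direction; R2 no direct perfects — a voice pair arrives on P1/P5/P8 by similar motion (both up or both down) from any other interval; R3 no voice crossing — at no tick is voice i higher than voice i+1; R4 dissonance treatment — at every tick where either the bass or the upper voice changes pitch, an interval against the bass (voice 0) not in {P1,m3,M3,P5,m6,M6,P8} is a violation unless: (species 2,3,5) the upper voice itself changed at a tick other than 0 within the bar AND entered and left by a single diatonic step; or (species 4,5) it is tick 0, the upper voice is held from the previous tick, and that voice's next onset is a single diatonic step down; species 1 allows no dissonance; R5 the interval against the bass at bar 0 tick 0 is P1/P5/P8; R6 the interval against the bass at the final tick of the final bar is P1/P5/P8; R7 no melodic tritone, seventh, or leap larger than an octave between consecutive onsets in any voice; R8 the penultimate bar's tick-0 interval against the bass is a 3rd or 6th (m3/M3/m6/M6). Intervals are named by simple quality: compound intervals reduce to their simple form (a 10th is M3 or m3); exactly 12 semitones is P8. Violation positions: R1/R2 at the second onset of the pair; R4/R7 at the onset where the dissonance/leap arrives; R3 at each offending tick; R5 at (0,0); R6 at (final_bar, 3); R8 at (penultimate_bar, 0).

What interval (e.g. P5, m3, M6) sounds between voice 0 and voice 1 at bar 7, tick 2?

voice 0=B2 voice 1=F3 -> TT

TT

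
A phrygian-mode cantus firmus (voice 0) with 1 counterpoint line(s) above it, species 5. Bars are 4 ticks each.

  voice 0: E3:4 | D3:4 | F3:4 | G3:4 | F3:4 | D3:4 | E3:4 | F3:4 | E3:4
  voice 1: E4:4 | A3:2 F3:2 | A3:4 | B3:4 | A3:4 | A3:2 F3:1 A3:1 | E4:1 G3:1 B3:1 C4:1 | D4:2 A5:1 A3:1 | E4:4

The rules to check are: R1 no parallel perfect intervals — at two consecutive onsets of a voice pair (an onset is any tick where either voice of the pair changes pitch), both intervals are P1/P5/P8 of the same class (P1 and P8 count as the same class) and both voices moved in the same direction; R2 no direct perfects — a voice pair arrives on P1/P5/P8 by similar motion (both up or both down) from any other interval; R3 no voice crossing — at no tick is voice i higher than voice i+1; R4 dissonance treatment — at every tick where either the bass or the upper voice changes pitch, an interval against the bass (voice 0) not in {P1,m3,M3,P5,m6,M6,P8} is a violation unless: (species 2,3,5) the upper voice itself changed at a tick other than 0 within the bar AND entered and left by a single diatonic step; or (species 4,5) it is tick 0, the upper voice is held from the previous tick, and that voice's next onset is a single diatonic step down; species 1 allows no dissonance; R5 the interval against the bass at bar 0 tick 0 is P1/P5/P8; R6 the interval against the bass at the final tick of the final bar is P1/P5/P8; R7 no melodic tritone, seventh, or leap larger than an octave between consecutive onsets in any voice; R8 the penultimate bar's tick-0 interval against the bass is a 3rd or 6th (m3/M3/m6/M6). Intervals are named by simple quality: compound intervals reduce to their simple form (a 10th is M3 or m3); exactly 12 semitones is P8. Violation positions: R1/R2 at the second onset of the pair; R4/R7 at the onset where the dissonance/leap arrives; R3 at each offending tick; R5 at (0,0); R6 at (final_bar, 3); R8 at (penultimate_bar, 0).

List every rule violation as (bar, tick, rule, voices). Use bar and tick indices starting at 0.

(1, 0, R2, (0, 1))
(6, 0, R2, (0, 1))
(7, 2, R7, (1,))
(7, 3, R7, (1,))

bar 0: v0=E3 v1=E4 downbeat P8
bar 1: v0=D3 v1=A3 downbeat P5
bar 2: v0=F3 v1=A3 downbeat M3
bar 3: v0=G3 v1=B3 downbeat M3
bar 4: v0=F3 v1=A3 downbeat M3
bar 5: v0=D3 v1=A3 downbeat P5
bar 6: v0=E3 v1=E4 downbeat P8
bar 7: v0=F3 v1=D4 downbeat M6
bar 8: v0=E3 v1=E4 downbeat P8
  -> R2 @ bar 1 tick 0 v(0, 1): E3/E4 P8 -> D3/A3 P5 similar
  -> R2 @ bar 6 tick 0 v(0, 1): D3/A3 P5 -> E3/E4 P8 similar
  -> R7 @ bar 7 tick 2 v(1,): D4->A5 leap 19st
  -> R7 @ bar 7 tick 3 v(1,): A5->A3 leap 24st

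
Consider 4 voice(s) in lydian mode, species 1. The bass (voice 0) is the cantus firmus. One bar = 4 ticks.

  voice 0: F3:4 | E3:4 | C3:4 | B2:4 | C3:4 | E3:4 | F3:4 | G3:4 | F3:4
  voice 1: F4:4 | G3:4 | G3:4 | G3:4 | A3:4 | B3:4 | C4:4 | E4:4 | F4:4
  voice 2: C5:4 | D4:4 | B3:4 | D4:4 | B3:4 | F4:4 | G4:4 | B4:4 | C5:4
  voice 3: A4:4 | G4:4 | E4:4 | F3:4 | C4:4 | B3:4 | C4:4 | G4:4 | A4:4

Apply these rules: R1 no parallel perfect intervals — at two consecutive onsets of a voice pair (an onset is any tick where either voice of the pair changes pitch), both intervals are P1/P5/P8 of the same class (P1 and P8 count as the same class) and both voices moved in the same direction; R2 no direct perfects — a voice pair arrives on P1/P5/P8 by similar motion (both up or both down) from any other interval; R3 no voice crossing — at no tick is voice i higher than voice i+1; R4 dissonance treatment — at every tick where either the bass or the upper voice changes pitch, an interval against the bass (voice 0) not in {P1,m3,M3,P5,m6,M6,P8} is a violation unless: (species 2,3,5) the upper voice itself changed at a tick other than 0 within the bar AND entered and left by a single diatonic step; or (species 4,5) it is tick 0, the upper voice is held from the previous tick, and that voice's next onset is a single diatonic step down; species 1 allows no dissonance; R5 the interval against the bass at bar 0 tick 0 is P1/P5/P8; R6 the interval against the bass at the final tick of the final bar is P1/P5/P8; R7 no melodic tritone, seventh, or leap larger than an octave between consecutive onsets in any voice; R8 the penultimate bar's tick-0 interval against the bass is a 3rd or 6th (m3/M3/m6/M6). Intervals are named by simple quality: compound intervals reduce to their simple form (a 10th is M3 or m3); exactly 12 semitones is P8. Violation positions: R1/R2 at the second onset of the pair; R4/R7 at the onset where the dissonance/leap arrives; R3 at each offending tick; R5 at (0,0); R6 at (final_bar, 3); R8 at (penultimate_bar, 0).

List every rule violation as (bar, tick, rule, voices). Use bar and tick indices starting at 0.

bar 0: v0=F3 v1=F4 v2=C5 v3=A4 downbeat M3
bar 1: v0=E3 v1=G3 v2=D4 v3=G4 downbeat m3
bar 2: v0=C3 v1=G3 v2=B3 v3=E4 downbeat M3
bar 3: v0=B2 v1=G3 v2=D4 v3=F3 downbeat TT
bar 4: v0=C3 v1=A3 v2=B3 v3=C4 downbeat P8
bar 5: v0=E3 v1=B3 v2=F4 v3=B3 downbeat P5
bar 6: v0=F3 v1=C4 v2=G4 v3=C4 downbeat P5
bar 7: v0=G3 v1=E4 v2=B4 v3=G4 downbeat P8
bar 8: v0=F3 v1=F4 v2=C5 v3=A4 downbeat M3
  -> R3 @ bar 0 tick 0 v(2, 3): C5 above A4
  -> R5 @ bar 0 tick 0 v(0, 3): opens on M3
  -> R3 @ bar 0 tick 1 v(2, 3): C5 above A4
  -> R3 @ bar 0 tick 2 v(2, 3): C5 above A4
  -> R3 @ bar 0 tick 3 v(2, 3): C5 above A4
  -> R1 @ bar 1 tick 0 v(1, 2): F4/C5 P5 -> G3/D4 P5 similar
  -> R2 @ bar 1 tick 0 v(1, 3): F4/A4 M3 -> G3/G4 P8 similar
  -> R4 @ bar 1 tick 0 v(0, 2): E3/D4 m7 untreated
  -> R7 @ bar 1 tick 0 v(1,): F4->G3 leap 10st
  -> R7 @ bar 1 tick 0 v(2,): C5->D4 leap 10st
  -> R4 @ bar 2 tick 0 v(0, 2): C3/B3 M7 untreated
  -> R3 @ bar 3 tick 0 v(2, 3): D4 above F3
  -> R4 @ bar 3 tick 0 v(0, 3): B2/F3 TT untreated
  -> R7 @ bar 3 tick 0 v(3,): E4->F3 leap 11st
  -> R3 @ bar 3 tick 1 v(2, 3): D4 above F3
  -> R3 @ bar 3 tick 2 v(2, 3): D4 above F3
  -> R3 @ bar 3 tick 3 v(2, 3): D4 above F3
  -> R2 @ bar 4 tick 0 v(0, 3): B2/F3 TT -> C3/C4 P8 similar
  -> R4 @ bar 4 tick 0 v(0, 2): C3/B3 M7 untreated
  -> R2 @ bar 5 tick 0 v(0, 1): C3/A3 M6 -> E3/B3 P5 similar
  -> R3 @ bar 5 tick 0 v(2, 3): F4 above B3
  -> R4 @ bar 5 tick 0 v(0, 2): E3/F4 m2 untreated
  -> R7 @ bar 5 tick 0 v(2,): B3->F4 leap 6st
  -> R3 @ bar 5 tick 1 v(2, 3): F4 above B3
  -> R3 @ bar 5 tick 2 v(2, 3): F4 above B3
  -> R3 @ bar 5 tick 3 v(2, 3): F4 above B3
  -> R1 @ bar 6 tick 0 v(0, 1): E3/B3 P5 -> F3/C4 P5 similar
  -> R1 @ bar 6 tick 0 v(0, 3): E3/B3 P5 -> F3/C4 P5 similar
  -> R1 @ bar 6 tick 0 v(1, 3): B3/B3 P1 -> C4/C4 P1 similar
  -> R2 @ bar 6 tick 0 v(1, 2): B3/F4 TT -> C4/G4 P5 similar
  -> R2 @ bar 6 tick 0 v(2, 3): F4/B3 TT -> G4/C4 P5 similar
  -> R3 @ bar 6 tick 0 v(2, 3): G4 above C4
  -> R4 @ bar 6 tick 0 v(0, 2): F3/G4 M2 untreated
  -> R3 @ bar 6 tick 1 v(2, 3): G4 above C4
  -> R3 @ bar 6 tick 2 v(2, 3): G4 above C4
  -> R3 @ bar 6 tick 3 v(2, 3): G4 above C4
  -> R1 @ bar 7 tick 0 v(1, 2): C4/G4 P5 -> E4/B4 P5 similar
  -> R2 @ bar 7 tick 0 v(0, 3): F3/C4 P5 -> G3/G4 P8 similar
  -> R3 @ bar 7 tick 0 v(2, 3): B4 above G4
  -> R8 @ bar 7 tick 0 v(0, 3): penult P8 not 3rd/6th
  -> R3 @ bar 7 tick 1 v(2, 3): B4 above G4
  -> R3 @ bar 7 tick 2 v(2, 3): B4 above G4
  -> R3 @ bar 7 tick 3 v(2, 3): B4 above G4
  -> R1 @ bar 8 tick 0 v(1, 2): E4/B4 P5 -> F4/C5 P5 similar
  -> R3 @ bar 8 tick 0 v(2, 3): C5 above A4
  -> R3 @ bar 8 tick 1 v(2, 3): C5 above A4
  -> R3 @ bar 8 tick 2 v(2, 3): C5 above A4
  -> R3 @ bar 8 tick 3 v(2, 3): C5 above A4
  -> R6 @ bar 8 tick 3 v(0, 3): closes on M3

(0, 0, R3, (2, 3))
(0, 0, R5, (0, 3))
(0, 1, R3, (2, 3))
(0, 2, R3, (2, 3))
(0, 3, R3, (2, 3))
(1, 0, R1, (1, 2))
(1, 0, R2, (1, 3))
(1, 0, R4, (0, 2))
(1, 0, R7, (1,))
(1, 0, R7, (2,))
(2, 0, R4, (0, 2))
(3, 0, R3, (2, 3))
(3, 0, R4, (0, 3))
(3, 0, R7, (3,))
(3, 1, R3, (2, 3))
(3, 2, R3, (2, 3))
(3, 3, R3, (2, 3))
(4, 0, R2, (0, 3))
(4, 0, R4, (0, 2))
(5, 0, R2, (0, 1))
(5, 0, R3, (2, 3))
(5, 0, R4, (0, 2))
(5, 0, R7, (2,))
(5, 1, R3, (2, 3))
(5, 2, R3, (2, 3))
(5, 3, R3, (2, 3))
(6, 0, R1, (0, 1))
(6, 0, R1, (0, 3))
(6, 0, R1, (1, 3))
(6, 0, R2, (1, 2))
(6, 0, R2, (2, 3))
(6, 0, R3, (2, 3))
(6, 0, R4, (0, 2))
(6, 1, R3, (2, 3))
(6, 2, R3, (2, 3))
(6, 3, R3, (2, 3))
(7, 0, R1, (1, 2))
(7, 0, R2, (0, 3))
(7, 0, R3, (2, 3))
(7, 0, R8, (0, 3))
(7, 1, R3, (2, 3))
(7, 2, R3, (2, 3))
(7, 3, R3, (2, 3))
(8, 0, R1, (1, 2))
(8, 0, R3, (2, 3))
(8, 1, R3, (2, 3))
(8, 2, R3, (2, 3))
(8, 3, R3, (2, 3))
(8, 3, R6, (0, 3))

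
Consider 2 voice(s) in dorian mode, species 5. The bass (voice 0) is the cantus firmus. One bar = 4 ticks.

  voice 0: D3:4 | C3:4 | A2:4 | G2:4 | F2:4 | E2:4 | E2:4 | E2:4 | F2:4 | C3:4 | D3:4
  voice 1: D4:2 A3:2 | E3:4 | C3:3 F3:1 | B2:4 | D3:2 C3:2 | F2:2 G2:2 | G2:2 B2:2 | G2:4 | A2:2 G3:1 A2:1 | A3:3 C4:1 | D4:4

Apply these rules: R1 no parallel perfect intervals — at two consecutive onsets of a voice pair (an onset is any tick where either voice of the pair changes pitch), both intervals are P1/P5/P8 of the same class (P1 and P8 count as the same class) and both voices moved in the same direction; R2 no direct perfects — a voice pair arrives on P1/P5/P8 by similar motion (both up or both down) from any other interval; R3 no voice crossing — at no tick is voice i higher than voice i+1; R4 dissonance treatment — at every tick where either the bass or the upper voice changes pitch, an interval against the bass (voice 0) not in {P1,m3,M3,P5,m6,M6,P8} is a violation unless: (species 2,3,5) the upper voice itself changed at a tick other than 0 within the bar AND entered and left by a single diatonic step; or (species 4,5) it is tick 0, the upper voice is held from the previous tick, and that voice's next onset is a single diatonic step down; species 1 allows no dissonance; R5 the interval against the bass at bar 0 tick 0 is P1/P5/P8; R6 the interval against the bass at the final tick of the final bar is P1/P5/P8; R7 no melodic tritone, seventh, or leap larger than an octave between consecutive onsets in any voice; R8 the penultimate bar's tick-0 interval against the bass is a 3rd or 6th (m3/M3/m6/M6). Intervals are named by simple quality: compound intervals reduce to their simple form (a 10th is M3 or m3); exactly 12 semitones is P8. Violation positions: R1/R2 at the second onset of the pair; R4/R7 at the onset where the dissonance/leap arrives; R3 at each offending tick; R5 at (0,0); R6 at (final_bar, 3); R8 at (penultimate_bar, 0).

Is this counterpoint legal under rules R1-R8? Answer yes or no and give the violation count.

bar 0: v0=D3 v1=D4 (P8)
bar 1: v0=C3 v1=E3 (M3)
bar 2: v0=A2 v1=C3 (m3)
bar 3: v0=G2 v1=B2 (M3)
bar 4: v0=F2 v1=D3 (M6)
bar 5: v0=E2 v1=F2 (m2)
bar 6: v0=E2 v1=G2 (m3)
bar 7: v0=E2 v1=G2 (m3)
bar 8: v0=F2 v1=A2 (M3)
bar 9: v0=C3 v1=A3 (M6)
bar 10: v0=D3 v1=D4 (P8)
  R7 @ bar3.0: F3->B2 leap 6st
  R4 @ bar5.0: E2/F2 m2 untreated
  R4 @ bar8.2: F2/G3 M2 untreated
  R7 @ bar8.2: A2->G3 leap 10st
  R7 @ bar8.3: G3->A2 leap 10st
  R1 @ bar10.0: C3/C4 P8 -> D3/D4 P8 similar

No (6 violations)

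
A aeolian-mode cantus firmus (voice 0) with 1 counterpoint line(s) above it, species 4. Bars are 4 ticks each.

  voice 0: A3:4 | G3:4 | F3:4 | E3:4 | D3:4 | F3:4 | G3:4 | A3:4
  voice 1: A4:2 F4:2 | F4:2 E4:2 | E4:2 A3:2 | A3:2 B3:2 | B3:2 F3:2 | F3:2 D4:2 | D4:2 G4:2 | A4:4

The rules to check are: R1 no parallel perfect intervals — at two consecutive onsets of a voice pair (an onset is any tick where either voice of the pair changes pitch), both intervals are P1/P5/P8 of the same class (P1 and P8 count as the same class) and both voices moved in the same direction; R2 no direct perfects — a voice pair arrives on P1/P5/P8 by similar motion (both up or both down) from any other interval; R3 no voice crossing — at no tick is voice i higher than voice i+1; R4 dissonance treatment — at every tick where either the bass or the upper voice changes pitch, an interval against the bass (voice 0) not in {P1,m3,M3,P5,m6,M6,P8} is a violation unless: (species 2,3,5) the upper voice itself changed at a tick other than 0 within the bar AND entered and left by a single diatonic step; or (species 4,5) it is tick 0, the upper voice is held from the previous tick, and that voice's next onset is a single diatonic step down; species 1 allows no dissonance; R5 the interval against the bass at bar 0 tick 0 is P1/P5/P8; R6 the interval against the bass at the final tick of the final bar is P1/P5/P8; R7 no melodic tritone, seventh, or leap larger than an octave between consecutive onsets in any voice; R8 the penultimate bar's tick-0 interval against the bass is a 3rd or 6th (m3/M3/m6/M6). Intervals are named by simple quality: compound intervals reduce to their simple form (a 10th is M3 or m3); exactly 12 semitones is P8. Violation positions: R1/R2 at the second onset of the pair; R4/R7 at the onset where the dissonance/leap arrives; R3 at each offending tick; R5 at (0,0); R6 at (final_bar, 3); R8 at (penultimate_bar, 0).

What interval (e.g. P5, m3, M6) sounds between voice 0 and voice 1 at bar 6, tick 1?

voice 0=G3 voice 1=D4 -> P5

P5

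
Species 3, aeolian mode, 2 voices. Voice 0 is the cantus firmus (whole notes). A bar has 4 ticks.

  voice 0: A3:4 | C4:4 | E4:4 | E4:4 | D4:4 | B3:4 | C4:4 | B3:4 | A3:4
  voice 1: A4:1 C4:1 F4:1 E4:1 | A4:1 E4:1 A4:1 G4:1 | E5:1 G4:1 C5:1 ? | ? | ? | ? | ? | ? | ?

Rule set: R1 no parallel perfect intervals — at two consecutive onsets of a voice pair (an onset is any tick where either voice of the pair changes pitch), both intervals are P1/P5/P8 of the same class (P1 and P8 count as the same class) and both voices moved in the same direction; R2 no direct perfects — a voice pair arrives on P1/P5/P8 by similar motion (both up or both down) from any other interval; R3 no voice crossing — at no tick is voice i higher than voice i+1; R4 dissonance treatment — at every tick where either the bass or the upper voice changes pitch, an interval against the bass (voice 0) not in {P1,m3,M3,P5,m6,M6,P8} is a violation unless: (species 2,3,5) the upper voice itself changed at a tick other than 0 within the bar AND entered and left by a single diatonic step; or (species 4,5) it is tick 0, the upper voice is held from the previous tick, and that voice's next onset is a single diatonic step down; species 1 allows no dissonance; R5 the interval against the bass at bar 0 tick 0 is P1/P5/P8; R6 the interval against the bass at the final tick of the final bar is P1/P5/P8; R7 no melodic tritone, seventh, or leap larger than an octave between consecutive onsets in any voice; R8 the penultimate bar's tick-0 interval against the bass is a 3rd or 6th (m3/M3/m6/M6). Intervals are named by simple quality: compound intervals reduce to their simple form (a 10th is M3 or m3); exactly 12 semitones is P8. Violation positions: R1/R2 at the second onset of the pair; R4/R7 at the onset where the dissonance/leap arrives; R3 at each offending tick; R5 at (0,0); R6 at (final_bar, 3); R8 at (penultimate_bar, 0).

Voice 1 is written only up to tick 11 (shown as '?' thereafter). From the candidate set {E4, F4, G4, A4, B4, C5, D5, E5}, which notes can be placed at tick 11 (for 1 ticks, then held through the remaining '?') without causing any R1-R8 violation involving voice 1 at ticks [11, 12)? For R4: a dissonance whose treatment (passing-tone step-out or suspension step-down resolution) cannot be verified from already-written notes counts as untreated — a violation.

E4: legal
F4: violates R4
G4: legal
A4: violates R4
B4: legal
C5: legal
D5: violates R4
E5: legal

{B4, C5, E4, E5, G4}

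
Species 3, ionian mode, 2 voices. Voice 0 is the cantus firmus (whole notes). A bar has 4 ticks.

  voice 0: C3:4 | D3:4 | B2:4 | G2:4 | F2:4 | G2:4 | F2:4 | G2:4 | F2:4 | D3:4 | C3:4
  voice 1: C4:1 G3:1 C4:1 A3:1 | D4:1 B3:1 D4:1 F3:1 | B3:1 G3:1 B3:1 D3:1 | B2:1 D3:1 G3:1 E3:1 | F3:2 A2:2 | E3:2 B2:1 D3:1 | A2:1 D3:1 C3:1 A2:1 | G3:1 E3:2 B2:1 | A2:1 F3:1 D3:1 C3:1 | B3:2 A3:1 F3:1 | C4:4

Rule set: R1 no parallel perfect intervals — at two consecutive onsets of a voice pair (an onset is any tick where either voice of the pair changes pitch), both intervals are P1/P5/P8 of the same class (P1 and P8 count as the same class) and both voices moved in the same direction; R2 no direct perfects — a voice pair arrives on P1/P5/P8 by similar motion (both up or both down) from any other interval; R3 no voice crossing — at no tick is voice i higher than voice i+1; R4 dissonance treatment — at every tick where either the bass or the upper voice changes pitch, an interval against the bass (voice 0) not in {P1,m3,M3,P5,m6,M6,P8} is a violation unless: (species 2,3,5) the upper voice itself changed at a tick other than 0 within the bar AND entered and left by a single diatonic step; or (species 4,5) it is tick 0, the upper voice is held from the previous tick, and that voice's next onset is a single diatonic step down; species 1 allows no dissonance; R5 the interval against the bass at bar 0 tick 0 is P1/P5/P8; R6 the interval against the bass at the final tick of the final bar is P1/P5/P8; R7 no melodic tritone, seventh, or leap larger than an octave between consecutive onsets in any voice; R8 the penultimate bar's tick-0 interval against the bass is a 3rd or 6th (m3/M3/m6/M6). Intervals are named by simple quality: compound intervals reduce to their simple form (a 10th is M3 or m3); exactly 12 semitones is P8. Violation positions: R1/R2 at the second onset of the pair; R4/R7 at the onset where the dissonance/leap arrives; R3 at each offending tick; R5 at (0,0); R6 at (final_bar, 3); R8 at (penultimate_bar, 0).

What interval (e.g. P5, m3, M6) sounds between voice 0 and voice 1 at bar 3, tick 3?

M6

voice 0=G2 voice 1=E3 -> M6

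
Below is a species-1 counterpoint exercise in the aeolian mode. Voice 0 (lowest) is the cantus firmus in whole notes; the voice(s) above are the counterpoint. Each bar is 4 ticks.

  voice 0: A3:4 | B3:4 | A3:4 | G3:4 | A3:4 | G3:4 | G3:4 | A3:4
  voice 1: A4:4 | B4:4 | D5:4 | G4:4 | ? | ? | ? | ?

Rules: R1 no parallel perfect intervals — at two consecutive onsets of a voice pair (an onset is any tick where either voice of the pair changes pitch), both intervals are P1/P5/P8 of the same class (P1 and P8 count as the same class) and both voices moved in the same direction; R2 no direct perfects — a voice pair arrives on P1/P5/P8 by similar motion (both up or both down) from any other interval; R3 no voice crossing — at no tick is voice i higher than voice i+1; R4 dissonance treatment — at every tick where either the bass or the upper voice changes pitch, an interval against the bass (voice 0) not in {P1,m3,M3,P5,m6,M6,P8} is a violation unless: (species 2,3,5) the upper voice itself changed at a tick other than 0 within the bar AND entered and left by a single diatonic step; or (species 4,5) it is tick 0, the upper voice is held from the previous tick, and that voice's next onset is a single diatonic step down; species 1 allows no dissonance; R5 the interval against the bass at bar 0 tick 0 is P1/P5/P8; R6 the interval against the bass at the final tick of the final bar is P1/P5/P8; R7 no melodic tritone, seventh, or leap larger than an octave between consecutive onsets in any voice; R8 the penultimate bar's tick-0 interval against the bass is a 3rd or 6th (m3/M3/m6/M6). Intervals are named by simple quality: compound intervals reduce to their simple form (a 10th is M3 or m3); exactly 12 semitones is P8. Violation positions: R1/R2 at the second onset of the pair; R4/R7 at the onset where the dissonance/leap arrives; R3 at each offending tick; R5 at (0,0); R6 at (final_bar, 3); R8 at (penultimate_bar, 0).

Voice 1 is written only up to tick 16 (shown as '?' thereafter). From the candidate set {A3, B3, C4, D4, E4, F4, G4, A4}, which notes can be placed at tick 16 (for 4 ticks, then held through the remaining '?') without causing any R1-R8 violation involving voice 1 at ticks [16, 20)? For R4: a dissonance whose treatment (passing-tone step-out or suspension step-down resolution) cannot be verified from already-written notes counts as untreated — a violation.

A3: violates R7
B3: violates R4
C4: legal
D4: violates R4
E4: legal
F4: legal
G4: violates R4
A4: violates R1

{C4, E4, F4}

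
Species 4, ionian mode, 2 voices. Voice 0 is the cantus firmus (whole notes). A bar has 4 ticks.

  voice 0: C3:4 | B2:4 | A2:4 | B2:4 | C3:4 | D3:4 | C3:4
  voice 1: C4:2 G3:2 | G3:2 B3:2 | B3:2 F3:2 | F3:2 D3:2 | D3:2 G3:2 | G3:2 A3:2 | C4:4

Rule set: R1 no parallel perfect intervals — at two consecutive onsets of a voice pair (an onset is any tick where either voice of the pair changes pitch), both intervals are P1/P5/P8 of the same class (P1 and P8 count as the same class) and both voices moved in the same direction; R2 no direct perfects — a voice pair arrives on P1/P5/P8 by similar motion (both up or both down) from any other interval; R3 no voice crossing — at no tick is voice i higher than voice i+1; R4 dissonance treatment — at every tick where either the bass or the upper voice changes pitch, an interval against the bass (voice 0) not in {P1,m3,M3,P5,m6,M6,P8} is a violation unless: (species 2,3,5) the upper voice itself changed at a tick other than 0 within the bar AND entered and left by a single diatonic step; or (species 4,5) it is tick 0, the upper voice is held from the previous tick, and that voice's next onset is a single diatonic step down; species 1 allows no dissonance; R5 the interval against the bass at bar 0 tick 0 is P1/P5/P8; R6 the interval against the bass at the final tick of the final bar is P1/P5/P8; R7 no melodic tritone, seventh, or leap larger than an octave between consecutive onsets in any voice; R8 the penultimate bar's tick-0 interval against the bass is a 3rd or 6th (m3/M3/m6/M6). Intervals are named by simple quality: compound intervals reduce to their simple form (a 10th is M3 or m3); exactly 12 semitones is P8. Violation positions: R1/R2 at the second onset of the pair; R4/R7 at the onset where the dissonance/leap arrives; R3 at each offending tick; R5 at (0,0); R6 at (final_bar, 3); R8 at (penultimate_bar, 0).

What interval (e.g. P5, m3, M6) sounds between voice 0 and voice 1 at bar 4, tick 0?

M2

voice 0=C3 voice 1=D3 -> M2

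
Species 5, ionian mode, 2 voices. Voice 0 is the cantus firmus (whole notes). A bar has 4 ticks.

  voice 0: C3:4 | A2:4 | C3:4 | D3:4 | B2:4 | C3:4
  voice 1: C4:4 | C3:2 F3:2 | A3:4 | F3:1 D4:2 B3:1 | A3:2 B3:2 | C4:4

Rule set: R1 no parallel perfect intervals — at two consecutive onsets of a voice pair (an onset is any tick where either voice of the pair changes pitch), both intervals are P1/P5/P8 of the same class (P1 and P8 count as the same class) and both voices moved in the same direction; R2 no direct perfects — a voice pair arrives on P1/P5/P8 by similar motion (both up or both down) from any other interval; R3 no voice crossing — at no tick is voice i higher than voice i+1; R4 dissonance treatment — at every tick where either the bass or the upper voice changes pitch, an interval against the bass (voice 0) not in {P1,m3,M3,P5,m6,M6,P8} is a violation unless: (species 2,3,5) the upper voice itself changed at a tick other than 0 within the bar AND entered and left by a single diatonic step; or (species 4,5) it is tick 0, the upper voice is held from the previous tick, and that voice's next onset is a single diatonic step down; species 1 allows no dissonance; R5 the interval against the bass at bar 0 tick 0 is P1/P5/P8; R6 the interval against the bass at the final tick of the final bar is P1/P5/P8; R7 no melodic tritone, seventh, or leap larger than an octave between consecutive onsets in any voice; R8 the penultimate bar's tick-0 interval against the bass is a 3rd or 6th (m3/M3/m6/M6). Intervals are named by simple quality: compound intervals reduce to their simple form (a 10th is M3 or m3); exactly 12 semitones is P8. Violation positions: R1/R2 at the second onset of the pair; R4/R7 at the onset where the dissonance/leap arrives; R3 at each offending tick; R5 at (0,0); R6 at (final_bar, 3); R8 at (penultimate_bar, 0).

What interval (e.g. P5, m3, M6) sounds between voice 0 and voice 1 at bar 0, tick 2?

P8

voice 0=C3 voice 1=C4 -> P8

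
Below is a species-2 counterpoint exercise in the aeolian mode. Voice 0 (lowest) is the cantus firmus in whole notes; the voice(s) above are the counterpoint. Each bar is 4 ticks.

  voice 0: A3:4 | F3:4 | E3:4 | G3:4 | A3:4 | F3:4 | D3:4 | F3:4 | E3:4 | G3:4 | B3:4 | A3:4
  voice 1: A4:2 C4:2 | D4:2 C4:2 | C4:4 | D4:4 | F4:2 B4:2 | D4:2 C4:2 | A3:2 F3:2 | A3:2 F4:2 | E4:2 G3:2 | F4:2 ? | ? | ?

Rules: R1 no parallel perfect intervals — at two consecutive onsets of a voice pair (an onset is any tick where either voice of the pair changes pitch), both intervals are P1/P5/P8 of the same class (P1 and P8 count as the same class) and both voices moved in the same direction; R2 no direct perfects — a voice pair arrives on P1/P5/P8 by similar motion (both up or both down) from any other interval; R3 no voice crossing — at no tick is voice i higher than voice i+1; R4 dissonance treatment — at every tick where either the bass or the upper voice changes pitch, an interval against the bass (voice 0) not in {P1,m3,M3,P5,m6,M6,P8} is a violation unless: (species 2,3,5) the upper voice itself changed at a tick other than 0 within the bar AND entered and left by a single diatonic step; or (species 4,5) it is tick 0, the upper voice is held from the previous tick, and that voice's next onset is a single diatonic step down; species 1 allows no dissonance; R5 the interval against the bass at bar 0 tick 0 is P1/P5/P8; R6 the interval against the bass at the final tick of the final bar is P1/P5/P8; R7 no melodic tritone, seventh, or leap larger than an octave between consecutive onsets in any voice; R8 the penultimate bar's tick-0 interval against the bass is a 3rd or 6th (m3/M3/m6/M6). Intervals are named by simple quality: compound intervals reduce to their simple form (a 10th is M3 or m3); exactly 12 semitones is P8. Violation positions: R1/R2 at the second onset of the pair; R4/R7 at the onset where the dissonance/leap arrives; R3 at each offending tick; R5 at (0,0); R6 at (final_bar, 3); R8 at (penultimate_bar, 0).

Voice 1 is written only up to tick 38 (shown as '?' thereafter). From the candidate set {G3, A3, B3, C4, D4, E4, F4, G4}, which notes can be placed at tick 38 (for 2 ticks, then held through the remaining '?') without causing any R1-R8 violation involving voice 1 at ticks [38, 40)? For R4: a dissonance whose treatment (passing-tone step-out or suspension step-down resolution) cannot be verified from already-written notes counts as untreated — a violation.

{D4, E4, F4, G4}

G3: violates R7
A3: violates R4
B3: violates R7
C4: violates R4
D4: legal
E4: legal
F4: legal
G4: legal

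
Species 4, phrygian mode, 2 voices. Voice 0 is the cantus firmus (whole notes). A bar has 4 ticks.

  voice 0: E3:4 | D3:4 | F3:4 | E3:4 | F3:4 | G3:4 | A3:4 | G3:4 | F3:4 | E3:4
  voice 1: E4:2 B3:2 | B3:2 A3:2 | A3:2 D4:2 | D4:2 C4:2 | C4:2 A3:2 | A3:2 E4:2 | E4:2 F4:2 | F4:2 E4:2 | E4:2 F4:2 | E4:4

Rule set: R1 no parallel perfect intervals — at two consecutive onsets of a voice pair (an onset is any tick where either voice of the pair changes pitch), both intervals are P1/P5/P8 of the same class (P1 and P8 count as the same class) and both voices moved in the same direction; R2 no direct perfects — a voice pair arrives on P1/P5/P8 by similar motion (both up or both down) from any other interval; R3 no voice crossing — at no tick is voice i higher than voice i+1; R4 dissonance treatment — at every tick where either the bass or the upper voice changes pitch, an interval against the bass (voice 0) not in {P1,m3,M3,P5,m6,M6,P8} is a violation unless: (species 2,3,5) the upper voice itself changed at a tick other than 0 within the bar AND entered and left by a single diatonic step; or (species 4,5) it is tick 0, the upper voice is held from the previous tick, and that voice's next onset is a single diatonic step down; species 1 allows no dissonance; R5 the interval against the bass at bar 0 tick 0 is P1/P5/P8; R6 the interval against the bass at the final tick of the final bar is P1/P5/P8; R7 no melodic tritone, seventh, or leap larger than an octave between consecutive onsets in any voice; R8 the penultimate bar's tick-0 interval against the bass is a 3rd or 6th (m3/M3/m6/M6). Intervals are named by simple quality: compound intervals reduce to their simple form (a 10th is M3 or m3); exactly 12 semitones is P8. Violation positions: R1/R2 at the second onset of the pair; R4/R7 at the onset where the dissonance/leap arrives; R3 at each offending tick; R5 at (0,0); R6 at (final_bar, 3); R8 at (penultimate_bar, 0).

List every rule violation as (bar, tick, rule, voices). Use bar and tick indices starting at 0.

bar 0: v0=E3 v1=E4 downbeat P8
bar 1: v0=D3 v1=B3 downbeat M6
bar 2: v0=F3 v1=A3 downbeat M3
bar 3: v0=E3 v1=D4 downbeat m7
bar 4: v0=F3 v1=C4 downbeat P5
bar 5: v0=G3 v1=A3 downbeat M2
bar 6: v0=A3 v1=E4 downbeat P5
bar 7: v0=G3 v1=F4 downbeat m7
bar 8: v0=F3 v1=E4 downbeat M7
bar 9: v0=E3 v1=E4 downbeat P8
  -> R4 @ bar 5 tick 0 v(0, 1): G3/A3 M2 untreated
  -> R4 @ bar 8 tick 0 v(0, 1): F3/E4 M7 untreated
  -> R8 @ bar 8 tick 0 v(0, 1): penult M7 not 3rd/6th
  -> R1 @ bar 9 tick 0 v(0, 1): F3/F4 P8 -> E3/E4 P8 similar

(5, 0, R4, (0, 1))
(8, 0, R4, (0, 1))
(8, 0, R8, (0, 1))
(9, 0, R1, (0, 1))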